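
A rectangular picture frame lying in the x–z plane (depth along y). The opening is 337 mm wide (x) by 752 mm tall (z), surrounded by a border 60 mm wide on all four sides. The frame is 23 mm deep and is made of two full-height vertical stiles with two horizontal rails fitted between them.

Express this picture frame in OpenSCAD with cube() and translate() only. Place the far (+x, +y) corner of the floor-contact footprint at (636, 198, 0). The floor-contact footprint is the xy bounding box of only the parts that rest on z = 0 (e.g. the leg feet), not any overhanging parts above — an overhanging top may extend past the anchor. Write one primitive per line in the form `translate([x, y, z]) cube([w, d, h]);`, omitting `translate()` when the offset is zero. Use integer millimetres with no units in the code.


translate([179, 175, 0]) cube([60, 23, 872]);
translate([576, 175, 0]) cube([60, 23, 872]);
translate([239, 175, 0]) cube([337, 23, 60]);
translate([239, 175, 812]) cube([337, 23, 60]);


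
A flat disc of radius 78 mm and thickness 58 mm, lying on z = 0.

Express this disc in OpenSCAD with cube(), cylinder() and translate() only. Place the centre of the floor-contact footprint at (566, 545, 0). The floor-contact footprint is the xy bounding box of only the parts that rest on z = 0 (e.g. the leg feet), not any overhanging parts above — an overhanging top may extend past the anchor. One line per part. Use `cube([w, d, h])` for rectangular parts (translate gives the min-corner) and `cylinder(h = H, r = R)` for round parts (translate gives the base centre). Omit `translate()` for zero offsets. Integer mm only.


translate([566, 545, 0]) cylinder(h = 58, r = 78);


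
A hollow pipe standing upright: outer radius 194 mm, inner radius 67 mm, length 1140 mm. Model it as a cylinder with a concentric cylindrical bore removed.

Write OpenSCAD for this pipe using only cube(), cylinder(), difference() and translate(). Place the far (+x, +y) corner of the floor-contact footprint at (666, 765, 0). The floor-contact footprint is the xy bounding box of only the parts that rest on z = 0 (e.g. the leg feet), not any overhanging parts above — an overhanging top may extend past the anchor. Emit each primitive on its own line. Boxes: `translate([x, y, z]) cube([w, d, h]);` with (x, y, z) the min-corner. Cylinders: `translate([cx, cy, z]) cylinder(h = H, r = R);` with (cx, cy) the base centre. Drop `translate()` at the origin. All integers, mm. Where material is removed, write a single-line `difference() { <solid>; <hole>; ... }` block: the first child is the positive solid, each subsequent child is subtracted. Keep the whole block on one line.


difference() { translate([472, 571, 0]) cylinder(h = 1140, r = 194); translate([472, 571, 0]) cylinder(h = 1140, r = 67); }


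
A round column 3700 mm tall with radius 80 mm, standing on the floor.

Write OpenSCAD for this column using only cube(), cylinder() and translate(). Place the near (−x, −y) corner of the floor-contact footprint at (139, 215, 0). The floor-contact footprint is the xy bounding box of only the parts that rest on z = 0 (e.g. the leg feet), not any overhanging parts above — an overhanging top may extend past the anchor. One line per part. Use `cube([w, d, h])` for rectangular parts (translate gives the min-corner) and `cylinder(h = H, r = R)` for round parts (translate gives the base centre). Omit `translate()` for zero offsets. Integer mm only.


translate([219, 295, 0]) cylinder(h = 3700, r = 80);


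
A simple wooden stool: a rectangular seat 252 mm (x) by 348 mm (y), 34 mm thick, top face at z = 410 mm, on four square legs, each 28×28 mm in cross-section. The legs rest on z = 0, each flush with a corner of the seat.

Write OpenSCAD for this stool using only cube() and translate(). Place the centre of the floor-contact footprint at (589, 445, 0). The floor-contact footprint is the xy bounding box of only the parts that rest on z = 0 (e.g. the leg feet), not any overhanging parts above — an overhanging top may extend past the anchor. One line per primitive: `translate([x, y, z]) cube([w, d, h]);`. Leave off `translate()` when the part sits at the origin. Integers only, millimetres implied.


translate([463, 271, 376]) cube([252, 348, 34]);
translate([463, 271, 0]) cube([28, 28, 376]);
translate([687, 271, 0]) cube([28, 28, 376]);
translate([463, 591, 0]) cube([28, 28, 376]);
translate([687, 591, 0]) cube([28, 28, 376]);


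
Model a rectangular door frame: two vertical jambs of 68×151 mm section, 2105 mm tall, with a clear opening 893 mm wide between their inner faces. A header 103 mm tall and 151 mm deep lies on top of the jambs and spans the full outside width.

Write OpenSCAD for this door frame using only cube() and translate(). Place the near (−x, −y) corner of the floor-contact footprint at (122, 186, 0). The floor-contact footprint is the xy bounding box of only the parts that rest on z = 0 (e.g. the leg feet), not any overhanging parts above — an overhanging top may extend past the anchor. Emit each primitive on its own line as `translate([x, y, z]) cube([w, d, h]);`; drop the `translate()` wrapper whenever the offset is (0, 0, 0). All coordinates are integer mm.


translate([122, 186, 0]) cube([68, 151, 2105]);
translate([1083, 186, 0]) cube([68, 151, 2105]);
translate([122, 186, 2105]) cube([1029, 151, 103]);


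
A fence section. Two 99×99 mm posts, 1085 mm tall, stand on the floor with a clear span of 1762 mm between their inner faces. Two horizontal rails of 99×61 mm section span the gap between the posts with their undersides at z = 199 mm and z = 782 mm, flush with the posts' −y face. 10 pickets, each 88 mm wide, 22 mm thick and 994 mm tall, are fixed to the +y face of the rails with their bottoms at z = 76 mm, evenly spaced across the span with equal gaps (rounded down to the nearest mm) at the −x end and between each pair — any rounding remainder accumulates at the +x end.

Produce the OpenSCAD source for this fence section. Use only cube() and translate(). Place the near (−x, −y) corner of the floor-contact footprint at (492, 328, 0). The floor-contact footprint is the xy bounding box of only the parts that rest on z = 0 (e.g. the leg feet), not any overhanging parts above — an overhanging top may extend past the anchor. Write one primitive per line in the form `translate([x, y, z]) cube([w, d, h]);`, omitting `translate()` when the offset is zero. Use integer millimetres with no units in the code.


translate([492, 328, 0]) cube([99, 99, 1085]);
translate([2353, 328, 0]) cube([99, 99, 1085]);
translate([591, 328, 199]) cube([1762, 99, 61]);
translate([591, 328, 782]) cube([1762, 99, 61]);
translate([671, 427, 76]) cube([88, 22, 994]);
translate([839, 427, 76]) cube([88, 22, 994]);
translate([1007, 427, 76]) cube([88, 22, 994]);
translate([1175, 427, 76]) cube([88, 22, 994]);
translate([1343, 427, 76]) cube([88, 22, 994]);
translate([1511, 427, 76]) cube([88, 22, 994]);
translate([1679, 427, 76]) cube([88, 22, 994]);
translate([1847, 427, 76]) cube([88, 22, 994]);
translate([2015, 427, 76]) cube([88, 22, 994]);
translate([2183, 427, 76]) cube([88, 22, 994]);


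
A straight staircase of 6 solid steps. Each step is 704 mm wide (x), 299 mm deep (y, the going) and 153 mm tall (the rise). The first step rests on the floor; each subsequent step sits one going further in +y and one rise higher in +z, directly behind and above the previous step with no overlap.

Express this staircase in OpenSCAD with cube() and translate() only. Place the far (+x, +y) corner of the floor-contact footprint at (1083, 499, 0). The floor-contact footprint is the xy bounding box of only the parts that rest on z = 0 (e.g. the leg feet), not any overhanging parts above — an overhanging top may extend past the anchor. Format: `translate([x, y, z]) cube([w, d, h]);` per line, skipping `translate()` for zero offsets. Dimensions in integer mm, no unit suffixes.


translate([379, 200, 0]) cube([704, 299, 153]);
translate([379, 499, 153]) cube([704, 299, 153]);
translate([379, 798, 306]) cube([704, 299, 153]);
translate([379, 1097, 459]) cube([704, 299, 153]);
translate([379, 1396, 612]) cube([704, 299, 153]);
translate([379, 1695, 765]) cube([704, 299, 153]);


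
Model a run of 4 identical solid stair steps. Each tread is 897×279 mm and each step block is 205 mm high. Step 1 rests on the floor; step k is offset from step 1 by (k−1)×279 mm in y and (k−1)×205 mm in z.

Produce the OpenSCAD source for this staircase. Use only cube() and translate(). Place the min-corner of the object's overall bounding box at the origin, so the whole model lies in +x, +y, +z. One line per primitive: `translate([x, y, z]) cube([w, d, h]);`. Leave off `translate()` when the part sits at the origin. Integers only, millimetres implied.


cube([897, 279, 205]);
translate([0, 279, 205]) cube([897, 279, 205]);
translate([0, 558, 410]) cube([897, 279, 205]);
translate([0, 837, 615]) cube([897, 279, 205]);


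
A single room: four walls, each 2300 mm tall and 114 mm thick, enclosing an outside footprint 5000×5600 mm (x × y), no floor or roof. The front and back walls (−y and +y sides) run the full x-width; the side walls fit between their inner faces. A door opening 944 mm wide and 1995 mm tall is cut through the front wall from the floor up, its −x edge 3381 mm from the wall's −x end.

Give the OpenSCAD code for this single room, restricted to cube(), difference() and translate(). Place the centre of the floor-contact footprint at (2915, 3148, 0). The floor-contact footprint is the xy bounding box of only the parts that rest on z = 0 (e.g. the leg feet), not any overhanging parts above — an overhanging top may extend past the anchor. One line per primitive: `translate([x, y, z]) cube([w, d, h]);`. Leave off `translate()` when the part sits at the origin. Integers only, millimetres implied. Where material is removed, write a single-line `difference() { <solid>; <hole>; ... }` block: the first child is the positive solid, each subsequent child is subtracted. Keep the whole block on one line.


difference() { translate([415, 348, 0]) cube([5000, 114, 2300]); translate([3796, 348, 0]) cube([944, 114, 1995]); }
translate([415, 5834, 0]) cube([5000, 114, 2300]);
translate([415, 462, 0]) cube([114, 5372, 2300]);
translate([5301, 462, 0]) cube([114, 5372, 2300]);


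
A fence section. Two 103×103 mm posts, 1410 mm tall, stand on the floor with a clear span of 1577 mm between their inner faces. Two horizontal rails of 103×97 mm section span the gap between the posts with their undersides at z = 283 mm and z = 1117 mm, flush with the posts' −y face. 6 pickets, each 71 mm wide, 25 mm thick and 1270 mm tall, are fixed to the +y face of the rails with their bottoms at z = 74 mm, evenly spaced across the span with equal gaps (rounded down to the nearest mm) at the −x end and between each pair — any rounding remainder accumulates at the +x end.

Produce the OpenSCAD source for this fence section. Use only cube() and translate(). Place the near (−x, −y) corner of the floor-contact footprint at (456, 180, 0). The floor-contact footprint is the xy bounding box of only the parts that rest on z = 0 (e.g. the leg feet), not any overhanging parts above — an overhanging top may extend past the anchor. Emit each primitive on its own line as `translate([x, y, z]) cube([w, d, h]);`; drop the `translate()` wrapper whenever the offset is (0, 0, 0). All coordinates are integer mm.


translate([456, 180, 0]) cube([103, 103, 1410]);
translate([2136, 180, 0]) cube([103, 103, 1410]);
translate([559, 180, 283]) cube([1577, 103, 97]);
translate([559, 180, 1117]) cube([1577, 103, 97]);
translate([723, 283, 74]) cube([71, 25, 1270]);
translate([958, 283, 74]) cube([71, 25, 1270]);
translate([1193, 283, 74]) cube([71, 25, 1270]);
translate([1428, 283, 74]) cube([71, 25, 1270]);
translate([1663, 283, 74]) cube([71, 25, 1270]);
translate([1898, 283, 74]) cube([71, 25, 1270]);


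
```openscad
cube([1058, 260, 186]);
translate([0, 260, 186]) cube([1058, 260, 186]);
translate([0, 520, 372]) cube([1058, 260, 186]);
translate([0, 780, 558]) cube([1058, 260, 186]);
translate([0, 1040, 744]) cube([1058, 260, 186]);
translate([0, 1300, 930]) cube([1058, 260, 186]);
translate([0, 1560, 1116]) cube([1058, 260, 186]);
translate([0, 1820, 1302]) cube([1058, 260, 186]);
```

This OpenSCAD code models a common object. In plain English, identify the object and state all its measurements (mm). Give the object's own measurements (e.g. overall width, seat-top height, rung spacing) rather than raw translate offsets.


A straight staircase of 8 solid steps. Each step is 1058 mm wide (x), 260 mm deep (y, the going) and 186 mm tall (the rise). The first step rests on the floor; each subsequent step sits one going further in +y and one rise higher in +z, directly behind and above the previous step with no overlap.


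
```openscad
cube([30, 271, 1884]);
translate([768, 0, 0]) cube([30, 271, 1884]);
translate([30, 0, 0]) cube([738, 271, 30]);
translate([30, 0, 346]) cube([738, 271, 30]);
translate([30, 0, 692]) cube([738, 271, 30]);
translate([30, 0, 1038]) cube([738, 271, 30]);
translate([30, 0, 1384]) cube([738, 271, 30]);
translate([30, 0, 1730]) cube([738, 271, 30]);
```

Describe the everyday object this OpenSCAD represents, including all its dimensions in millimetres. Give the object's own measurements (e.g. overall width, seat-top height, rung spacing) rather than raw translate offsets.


An open bookshelf. Two side panels, each 30 mm thick, 271 mm deep and 1884 mm tall, stand 798 mm apart (outside-to-outside). Between them sit 6 shelves, each 30 mm thick and 271 mm deep, spanning the full gap between the sides. The bottom shelf rests on the floor (its underside at z = 0) and the clear gap between one shelf's top and the next shelf's underside is 316 mm.


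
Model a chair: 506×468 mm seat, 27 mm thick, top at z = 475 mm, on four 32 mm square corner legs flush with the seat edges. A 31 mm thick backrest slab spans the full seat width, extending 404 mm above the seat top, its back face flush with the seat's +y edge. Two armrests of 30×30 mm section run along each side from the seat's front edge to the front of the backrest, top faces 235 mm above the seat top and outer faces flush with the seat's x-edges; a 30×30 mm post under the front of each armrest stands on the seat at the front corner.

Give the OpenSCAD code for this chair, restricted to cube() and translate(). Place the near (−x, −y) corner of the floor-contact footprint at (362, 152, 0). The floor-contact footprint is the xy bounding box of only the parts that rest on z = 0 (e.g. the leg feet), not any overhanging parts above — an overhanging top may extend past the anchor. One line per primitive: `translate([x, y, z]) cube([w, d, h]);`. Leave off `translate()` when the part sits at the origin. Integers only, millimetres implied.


// leg_h = 475 - 27 = 448
// arm post h = 235 - 30 = 205
translate([362, 152, 448]) cube([506, 468, 27]);
translate([362, 152, 0]) cube([32, 32, 448]);
translate([836, 152, 0]) cube([32, 32, 448]);
translate([362, 588, 0]) cube([32, 32, 448]);
translate([836, 588, 0]) cube([32, 32, 448]);
translate([362, 589, 475]) cube([506, 31, 404]);
translate([362, 152, 680]) cube([30, 437, 30]);
translate([838, 152, 680]) cube([30, 437, 30]);
translate([362, 152, 475]) cube([30, 30, 205]);
translate([838, 152, 475]) cube([30, 30, 205]);


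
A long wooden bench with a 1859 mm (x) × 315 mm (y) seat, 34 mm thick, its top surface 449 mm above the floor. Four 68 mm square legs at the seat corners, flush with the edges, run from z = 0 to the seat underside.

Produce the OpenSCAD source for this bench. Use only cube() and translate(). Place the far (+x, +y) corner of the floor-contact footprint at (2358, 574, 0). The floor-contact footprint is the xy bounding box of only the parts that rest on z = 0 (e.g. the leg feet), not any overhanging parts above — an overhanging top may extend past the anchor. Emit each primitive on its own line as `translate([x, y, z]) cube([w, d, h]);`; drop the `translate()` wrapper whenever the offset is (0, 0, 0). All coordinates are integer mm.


translate([499, 259, 415]) cube([1859, 315, 34]);
translate([499, 259, 0]) cube([68, 68, 415]);
translate([499, 506, 0]) cube([68, 68, 415]);
translate([2290, 259, 0]) cube([68, 68, 415]);
translate([2290, 506, 0]) cube([68, 68, 415]);


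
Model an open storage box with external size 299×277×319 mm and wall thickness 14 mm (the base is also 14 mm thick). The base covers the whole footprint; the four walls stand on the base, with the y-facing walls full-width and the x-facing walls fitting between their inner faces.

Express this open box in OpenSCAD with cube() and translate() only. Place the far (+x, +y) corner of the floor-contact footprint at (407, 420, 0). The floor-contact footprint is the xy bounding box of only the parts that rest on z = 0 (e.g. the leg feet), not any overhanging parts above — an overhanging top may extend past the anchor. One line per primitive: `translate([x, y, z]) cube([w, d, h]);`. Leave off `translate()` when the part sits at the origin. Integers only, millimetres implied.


translate([108, 143, 0]) cube([299, 277, 14]);
translate([108, 143, 14]) cube([299, 14, 305]);
translate([108, 406, 14]) cube([299, 14, 305]);
translate([108, 157, 14]) cube([14, 249, 305]);
translate([393, 157, 14]) cube([14, 249, 305]);


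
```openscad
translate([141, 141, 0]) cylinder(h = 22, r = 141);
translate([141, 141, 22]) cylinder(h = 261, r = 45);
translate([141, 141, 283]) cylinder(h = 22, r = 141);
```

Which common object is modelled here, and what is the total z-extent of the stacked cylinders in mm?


A spool. The overall height is 305 mm.

Three coaxial cylinders, large–small–large — a spool. Two 22 mm flanges and a 261 mm core give 22 + 261 + 22 = 305 mm.


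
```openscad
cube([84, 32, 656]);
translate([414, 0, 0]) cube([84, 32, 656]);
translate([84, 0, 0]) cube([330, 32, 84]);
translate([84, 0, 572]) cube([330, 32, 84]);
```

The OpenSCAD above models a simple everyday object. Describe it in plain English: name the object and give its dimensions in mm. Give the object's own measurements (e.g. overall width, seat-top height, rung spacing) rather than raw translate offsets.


A rectangular picture frame lying in the x–z plane (depth along y). The opening is 330 mm wide (x) by 488 mm tall (z), surrounded by a border 84 mm wide on all four sides. The frame is 32 mm deep and is made of two full-height vertical stiles with two horizontal rails fitted between them.


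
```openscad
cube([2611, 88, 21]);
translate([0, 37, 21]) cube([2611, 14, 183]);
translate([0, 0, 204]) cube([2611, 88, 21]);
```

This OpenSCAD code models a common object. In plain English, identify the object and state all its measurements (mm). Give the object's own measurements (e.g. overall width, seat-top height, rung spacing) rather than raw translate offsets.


An I-beam lying along x, 2611 mm long. Overall section height 225 mm. Two flanges 88 mm wide (y) and 21 mm thick, one on the floor and one at the top; a web 14 mm thick runs between them, centred on the flange width.


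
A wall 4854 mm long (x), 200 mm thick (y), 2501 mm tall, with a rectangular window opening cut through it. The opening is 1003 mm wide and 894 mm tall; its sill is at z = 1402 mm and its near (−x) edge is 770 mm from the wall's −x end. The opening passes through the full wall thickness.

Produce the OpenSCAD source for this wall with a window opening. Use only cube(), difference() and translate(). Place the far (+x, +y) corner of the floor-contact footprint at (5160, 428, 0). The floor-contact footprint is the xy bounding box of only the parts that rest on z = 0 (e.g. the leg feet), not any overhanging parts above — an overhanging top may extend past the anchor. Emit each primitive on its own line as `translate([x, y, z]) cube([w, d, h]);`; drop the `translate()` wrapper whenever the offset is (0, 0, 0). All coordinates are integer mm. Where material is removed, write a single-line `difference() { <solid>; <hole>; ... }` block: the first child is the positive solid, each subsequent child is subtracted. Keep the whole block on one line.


difference() { translate([306, 228, 0]) cube([4854, 200, 2501]); translate([1076, 228, 1402]) cube([1003, 200, 894]); }


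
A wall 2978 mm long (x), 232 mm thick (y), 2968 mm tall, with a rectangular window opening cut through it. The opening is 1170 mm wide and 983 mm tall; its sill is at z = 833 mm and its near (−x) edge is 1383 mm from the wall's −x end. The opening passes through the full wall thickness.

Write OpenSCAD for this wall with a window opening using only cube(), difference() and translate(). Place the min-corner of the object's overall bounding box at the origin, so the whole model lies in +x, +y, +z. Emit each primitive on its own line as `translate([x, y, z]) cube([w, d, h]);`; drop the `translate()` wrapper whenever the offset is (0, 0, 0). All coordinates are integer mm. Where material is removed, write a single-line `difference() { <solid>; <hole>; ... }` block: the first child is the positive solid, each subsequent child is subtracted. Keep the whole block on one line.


difference() { cube([2978, 232, 2968]); translate([1383, 0, 833]) cube([1170, 232, 983]); }


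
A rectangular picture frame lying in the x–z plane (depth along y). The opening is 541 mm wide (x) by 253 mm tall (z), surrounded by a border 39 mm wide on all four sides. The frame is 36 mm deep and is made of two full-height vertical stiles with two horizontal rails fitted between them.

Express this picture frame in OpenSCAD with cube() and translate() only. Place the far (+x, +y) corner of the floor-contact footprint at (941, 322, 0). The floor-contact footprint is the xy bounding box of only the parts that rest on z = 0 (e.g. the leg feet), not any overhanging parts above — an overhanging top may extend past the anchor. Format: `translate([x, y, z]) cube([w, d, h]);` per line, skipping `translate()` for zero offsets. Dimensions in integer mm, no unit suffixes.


translate([322, 286, 0]) cube([39, 36, 331]);
translate([902, 286, 0]) cube([39, 36, 331]);
translate([361, 286, 0]) cube([541, 36, 39]);
translate([361, 286, 292]) cube([541, 36, 39]);


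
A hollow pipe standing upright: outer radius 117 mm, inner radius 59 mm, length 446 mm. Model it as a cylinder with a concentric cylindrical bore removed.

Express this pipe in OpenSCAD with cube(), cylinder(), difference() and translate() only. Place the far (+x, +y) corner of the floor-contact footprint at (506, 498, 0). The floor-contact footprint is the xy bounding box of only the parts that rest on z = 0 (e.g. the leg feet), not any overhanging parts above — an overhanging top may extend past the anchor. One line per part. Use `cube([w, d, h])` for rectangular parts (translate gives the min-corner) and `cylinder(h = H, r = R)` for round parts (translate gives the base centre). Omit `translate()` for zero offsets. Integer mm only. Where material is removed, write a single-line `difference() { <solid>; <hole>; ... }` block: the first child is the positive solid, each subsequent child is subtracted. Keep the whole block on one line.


difference() { translate([389, 381, 0]) cylinder(h = 446, r = 117); translate([389, 381, 0]) cylinder(h = 446, r = 59); }


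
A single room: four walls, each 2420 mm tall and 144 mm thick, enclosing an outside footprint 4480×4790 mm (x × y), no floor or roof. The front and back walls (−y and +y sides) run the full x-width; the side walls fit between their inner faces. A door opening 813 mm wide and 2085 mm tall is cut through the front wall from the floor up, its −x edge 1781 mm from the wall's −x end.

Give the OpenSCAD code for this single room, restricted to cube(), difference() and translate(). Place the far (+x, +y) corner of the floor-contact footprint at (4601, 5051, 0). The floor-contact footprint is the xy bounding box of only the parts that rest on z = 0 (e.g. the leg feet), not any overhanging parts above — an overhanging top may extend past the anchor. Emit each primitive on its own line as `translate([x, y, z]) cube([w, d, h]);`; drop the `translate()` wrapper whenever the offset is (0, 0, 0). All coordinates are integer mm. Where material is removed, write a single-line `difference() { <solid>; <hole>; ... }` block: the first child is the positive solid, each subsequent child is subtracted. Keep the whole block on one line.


difference() { translate([121, 261, 0]) cube([4480, 144, 2420]); translate([1902, 261, 0]) cube([813, 144, 2085]); }
translate([121, 4907, 0]) cube([4480, 144, 2420]);
translate([121, 405, 0]) cube([144, 4502, 2420]);
translate([4457, 405, 0]) cube([144, 4502, 2420]);


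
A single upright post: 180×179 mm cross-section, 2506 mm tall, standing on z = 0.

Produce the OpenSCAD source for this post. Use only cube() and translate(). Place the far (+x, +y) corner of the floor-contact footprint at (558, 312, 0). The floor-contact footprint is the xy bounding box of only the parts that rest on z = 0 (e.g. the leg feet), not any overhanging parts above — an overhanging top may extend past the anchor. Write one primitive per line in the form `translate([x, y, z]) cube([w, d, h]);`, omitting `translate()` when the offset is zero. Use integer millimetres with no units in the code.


translate([378, 133, 0]) cube([180, 179, 2506]);


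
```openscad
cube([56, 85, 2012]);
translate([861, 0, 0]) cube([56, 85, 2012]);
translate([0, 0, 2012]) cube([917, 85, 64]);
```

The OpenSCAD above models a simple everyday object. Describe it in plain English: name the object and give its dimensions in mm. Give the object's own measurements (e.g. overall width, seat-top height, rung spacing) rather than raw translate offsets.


A door frame. The clear opening is 805 mm wide and 2012 mm high. Two 56 mm wide jambs, 85 mm deep, stand either side of the opening from the floor to the top of the opening. A 64 mm thick head sits across the top of both jambs, spanning the full outside width of the frame.


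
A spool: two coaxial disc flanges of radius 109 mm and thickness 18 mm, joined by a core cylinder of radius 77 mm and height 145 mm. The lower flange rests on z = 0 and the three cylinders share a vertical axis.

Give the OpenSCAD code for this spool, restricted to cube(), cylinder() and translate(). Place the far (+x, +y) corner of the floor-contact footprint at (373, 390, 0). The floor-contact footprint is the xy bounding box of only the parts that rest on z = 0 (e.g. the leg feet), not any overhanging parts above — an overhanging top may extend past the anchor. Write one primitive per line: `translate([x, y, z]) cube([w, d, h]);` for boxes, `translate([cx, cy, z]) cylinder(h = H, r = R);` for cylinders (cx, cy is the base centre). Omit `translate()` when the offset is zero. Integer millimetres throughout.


translate([264, 281, 0]) cylinder(h = 18, r = 109);
translate([264, 281, 18]) cylinder(h = 145, r = 77);
translate([264, 281, 163]) cylinder(h = 18, r = 109);


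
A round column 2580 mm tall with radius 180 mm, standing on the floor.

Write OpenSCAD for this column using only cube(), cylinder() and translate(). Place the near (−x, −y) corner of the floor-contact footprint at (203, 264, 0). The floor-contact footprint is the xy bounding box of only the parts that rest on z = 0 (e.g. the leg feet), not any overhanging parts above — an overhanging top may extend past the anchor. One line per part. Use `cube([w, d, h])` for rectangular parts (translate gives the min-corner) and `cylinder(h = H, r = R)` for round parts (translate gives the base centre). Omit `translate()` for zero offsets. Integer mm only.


translate([383, 444, 0]) cylinder(h = 2580, r = 180);


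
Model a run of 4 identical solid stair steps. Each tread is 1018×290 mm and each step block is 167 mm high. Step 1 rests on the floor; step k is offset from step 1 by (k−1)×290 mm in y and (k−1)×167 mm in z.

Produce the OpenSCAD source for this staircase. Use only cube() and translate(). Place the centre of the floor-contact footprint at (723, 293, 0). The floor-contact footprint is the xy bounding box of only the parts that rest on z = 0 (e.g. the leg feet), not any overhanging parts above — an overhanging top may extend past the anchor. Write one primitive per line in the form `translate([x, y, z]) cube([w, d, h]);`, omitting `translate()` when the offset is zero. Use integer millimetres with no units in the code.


translate([214, 148, 0]) cube([1018, 290, 167]);
translate([214, 438, 167]) cube([1018, 290, 167]);
translate([214, 728, 334]) cube([1018, 290, 167]);
translate([214, 1018, 501]) cube([1018, 290, 167]);


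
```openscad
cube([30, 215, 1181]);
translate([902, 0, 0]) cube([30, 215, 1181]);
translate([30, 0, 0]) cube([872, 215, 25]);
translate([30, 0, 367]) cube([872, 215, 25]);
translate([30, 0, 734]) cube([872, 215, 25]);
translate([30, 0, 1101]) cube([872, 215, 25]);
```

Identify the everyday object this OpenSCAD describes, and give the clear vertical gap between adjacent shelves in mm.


A bookshelf. The clear shelf gap is 342 mm.

Two tall side panels with 4 horizontal boards between them — a bookshelf. The first two shelf undersides are at z = 0 and z = 367; with shelf thickness 25, the clear gap is 367 − 0 − 25 = 342 mm.


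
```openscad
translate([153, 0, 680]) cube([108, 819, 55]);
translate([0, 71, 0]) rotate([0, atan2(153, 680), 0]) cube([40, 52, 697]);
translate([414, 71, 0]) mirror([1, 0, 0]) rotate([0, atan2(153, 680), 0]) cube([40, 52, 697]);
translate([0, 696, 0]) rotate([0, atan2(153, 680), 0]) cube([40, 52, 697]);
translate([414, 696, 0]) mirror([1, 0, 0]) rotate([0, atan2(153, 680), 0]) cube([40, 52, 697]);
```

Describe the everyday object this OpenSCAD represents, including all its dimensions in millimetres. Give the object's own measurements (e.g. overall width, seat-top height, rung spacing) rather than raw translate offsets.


A sawhorse. A 108×819×55 mm beam (x, y, z) sits on two A-frame leg pairs. Each pair is two raked legs of 40×52 mm section (52 mm along y) splaying symmetrically in x. Each leg rises 680 mm vertically over 153 mm of horizontal reach and is 697 mm long along its own axis. Every leg's outer bottom edge rests on the floor and its outer top edge meets a bottom edge of the beam — the left legs (tilting toward +x) meet the beam's −x bottom edge, the right legs (their mirror images, tilting toward −x) meet its +x bottom edge — so the leg tops tuck under the beam, the beam's underside is 680 mm above the floor, and the feet are 414 mm apart outside-to-outside with the beam centred between them. The two leg pairs are set in 71 mm from either end of the beam.


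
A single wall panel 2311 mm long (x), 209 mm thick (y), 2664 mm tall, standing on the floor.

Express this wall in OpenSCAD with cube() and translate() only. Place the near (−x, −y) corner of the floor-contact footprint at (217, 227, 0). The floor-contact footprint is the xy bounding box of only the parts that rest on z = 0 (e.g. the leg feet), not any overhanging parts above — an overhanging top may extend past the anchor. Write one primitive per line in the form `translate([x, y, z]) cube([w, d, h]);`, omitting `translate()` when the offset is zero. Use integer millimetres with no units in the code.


translate([217, 227, 0]) cube([2311, 209, 2664]);


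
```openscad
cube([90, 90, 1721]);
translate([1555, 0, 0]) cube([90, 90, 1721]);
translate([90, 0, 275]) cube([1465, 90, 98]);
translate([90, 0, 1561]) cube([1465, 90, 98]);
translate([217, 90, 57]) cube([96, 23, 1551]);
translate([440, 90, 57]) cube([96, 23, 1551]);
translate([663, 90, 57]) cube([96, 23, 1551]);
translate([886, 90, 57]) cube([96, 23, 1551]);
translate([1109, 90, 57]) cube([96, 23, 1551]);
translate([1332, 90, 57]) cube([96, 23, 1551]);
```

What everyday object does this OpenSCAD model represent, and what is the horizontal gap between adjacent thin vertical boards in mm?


A fence section. The picket gap is 127 mm.

Two posts, two rails, 6 pickets — a fence section. Span 1465 mm holds 6 pickets of 96 mm with 7 equal gaps: ⌊(1465 − 6·96) / 7⌋ = 127 mm.


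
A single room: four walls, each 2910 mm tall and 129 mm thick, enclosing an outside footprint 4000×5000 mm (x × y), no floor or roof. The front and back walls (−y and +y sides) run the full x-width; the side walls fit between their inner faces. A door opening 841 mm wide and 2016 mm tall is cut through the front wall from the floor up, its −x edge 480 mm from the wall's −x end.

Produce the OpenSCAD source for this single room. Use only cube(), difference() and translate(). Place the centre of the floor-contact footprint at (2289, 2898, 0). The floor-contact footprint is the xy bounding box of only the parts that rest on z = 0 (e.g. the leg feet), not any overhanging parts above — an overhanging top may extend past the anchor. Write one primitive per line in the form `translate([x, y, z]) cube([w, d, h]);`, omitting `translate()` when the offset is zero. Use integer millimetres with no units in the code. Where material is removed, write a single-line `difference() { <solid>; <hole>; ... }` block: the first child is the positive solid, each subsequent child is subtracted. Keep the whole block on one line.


difference() { translate([289, 398, 0]) cube([4000, 129, 2910]); translate([769, 398, 0]) cube([841, 129, 2016]); }
translate([289, 5269, 0]) cube([4000, 129, 2910]);
translate([289, 527, 0]) cube([129, 4742, 2910]);
translate([4160, 527, 0]) cube([129, 4742, 2910]);


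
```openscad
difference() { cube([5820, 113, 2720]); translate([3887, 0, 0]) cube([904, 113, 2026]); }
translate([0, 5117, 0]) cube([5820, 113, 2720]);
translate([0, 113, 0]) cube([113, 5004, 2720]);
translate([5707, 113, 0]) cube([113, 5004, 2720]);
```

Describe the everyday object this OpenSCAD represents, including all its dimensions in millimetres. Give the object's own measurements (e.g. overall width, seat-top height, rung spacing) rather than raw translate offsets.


A single room: four walls, each 2720 mm tall and 113 mm thick, enclosing an outside footprint 5820×5230 mm (x × y), no floor or roof. The front and back walls (−y and +y sides) run the full x-width; the side walls fit between their inner faces. A door opening 904 mm wide and 2026 mm tall is cut through the front wall from the floor up, its −x edge 3887 mm from the wall's −x end.


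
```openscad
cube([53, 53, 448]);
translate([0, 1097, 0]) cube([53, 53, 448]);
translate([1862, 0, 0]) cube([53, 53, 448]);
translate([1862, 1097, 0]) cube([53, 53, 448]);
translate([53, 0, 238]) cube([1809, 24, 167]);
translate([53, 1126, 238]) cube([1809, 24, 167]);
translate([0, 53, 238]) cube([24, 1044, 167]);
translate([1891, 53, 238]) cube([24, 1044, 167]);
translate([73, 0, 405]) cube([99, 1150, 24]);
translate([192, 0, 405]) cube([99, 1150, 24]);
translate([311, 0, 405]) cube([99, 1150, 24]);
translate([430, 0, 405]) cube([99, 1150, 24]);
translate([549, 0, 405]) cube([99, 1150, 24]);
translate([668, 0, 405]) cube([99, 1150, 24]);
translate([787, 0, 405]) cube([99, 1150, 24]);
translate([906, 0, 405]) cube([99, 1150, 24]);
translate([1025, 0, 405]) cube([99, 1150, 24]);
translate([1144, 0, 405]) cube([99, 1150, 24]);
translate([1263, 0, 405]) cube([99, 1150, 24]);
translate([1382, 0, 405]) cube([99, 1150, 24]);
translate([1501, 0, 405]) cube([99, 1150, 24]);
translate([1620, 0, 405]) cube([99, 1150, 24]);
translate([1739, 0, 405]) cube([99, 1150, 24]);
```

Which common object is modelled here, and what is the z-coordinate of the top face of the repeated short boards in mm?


A bed frame. The slat-top height is 429 mm.

Four posts, four rails, and a row of slats — a bed frame. Slats sit on the rails at z = 238 + 167 = 405; with slat thickness 24, the top is 429 mm.


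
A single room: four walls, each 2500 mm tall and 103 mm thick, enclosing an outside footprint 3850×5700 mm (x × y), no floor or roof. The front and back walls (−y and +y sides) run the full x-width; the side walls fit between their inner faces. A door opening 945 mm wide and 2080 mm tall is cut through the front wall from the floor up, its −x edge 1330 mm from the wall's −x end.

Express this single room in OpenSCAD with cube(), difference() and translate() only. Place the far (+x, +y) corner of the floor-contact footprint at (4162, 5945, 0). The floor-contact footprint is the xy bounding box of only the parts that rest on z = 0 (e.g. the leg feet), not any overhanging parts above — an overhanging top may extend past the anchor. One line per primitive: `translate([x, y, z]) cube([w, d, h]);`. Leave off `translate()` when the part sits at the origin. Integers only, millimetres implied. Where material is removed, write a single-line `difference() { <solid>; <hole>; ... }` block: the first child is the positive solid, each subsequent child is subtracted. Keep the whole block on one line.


difference() { translate([312, 245, 0]) cube([3850, 103, 2500]); translate([1642, 245, 0]) cube([945, 103, 2080]); }
translate([312, 5842, 0]) cube([3850, 103, 2500]);
translate([312, 348, 0]) cube([103, 5494, 2500]);
translate([4059, 348, 0]) cube([103, 5494, 2500]);


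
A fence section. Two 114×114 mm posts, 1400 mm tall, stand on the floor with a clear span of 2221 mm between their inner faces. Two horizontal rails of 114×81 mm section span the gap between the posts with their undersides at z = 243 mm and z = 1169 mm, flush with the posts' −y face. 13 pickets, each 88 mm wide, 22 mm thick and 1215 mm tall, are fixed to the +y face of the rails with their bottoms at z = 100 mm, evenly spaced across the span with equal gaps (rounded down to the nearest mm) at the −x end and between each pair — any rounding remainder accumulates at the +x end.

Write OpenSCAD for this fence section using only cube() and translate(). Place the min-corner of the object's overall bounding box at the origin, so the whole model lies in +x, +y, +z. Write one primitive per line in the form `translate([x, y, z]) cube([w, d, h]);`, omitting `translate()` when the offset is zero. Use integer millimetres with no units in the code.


cube([114, 114, 1400]);
translate([2335, 0, 0]) cube([114, 114, 1400]);
translate([114, 0, 243]) cube([2221, 114, 81]);
translate([114, 0, 1169]) cube([2221, 114, 81]);
translate([190, 114, 100]) cube([88, 22, 1215]);
translate([354, 114, 100]) cube([88, 22, 1215]);
translate([518, 114, 100]) cube([88, 22, 1215]);
translate([682, 114, 100]) cube([88, 22, 1215]);
translate([846, 114, 100]) cube([88, 22, 1215]);
translate([1010, 114, 100]) cube([88, 22, 1215]);
translate([1174, 114, 100]) cube([88, 22, 1215]);
translate([1338, 114, 100]) cube([88, 22, 1215]);
translate([1502, 114, 100]) cube([88, 22, 1215]);
translate([1666, 114, 100]) cube([88, 22, 1215]);
translate([1830, 114, 100]) cube([88, 22, 1215]);
translate([1994, 114, 100]) cube([88, 22, 1215]);
translate([2158, 114, 100]) cube([88, 22, 1215]);


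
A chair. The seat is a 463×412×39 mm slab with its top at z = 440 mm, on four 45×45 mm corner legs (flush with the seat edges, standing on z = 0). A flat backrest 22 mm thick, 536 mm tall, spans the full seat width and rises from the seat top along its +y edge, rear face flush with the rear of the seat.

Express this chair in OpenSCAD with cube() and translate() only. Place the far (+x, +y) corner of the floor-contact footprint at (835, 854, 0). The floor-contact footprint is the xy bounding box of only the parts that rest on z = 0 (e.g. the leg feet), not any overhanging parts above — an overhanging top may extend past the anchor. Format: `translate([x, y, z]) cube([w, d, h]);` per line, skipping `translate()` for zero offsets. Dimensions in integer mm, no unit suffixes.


// leg_h = 440 - 39 = 401
translate([372, 442, 401]) cube([463, 412, 39]);
translate([372, 442, 0]) cube([45, 45, 401]);
translate([790, 442, 0]) cube([45, 45, 401]);
translate([372, 809, 0]) cube([45, 45, 401]);
translate([790, 809, 0]) cube([45, 45, 401]);
translate([372, 832, 440]) cube([463, 22, 536]);


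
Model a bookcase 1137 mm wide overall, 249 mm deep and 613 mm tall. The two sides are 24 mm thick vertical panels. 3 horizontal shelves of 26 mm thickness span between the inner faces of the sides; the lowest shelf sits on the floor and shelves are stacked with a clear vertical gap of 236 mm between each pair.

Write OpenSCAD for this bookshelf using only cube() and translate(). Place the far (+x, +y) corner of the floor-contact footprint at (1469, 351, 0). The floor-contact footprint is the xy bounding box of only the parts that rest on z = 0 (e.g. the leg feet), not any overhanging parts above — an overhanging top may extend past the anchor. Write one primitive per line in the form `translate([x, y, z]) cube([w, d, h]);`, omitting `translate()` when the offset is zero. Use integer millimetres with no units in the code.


translate([332, 102, 0]) cube([24, 249, 613]);
translate([1445, 102, 0]) cube([24, 249, 613]);
translate([356, 102, 0]) cube([1089, 249, 26]);
translate([356, 102, 262]) cube([1089, 249, 26]);
translate([356, 102, 524]) cube([1089, 249, 26]);
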